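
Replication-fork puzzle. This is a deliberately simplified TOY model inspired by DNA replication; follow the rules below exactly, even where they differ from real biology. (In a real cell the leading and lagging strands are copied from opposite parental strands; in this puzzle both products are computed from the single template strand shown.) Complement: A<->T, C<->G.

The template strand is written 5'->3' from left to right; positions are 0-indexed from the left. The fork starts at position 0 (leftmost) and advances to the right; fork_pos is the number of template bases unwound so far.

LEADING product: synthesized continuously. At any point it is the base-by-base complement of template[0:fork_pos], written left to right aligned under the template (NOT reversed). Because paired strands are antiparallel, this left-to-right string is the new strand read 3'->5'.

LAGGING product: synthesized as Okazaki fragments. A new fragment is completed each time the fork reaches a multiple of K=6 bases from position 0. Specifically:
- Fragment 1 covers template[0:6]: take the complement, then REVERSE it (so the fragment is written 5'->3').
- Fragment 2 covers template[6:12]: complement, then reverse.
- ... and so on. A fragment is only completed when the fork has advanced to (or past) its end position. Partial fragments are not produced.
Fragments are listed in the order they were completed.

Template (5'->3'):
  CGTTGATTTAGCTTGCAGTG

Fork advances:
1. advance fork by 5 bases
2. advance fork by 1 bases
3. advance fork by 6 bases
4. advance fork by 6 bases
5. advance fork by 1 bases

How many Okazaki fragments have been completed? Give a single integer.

Answer: 3

Derivation:
Step 1: advance 5 -> fork_pos = 0 + 5 = 5. Next multiple of 6 is 6 (not reached); still 0 fragment(s).
Step 2: advance 1 -> fork_pos = 5 + 1 = 6. Reached multiple(s) of 6: 6 -> fragment 1 completed (1 total).
Step 3: advance 6 -> fork_pos = 6 + 6 = 12. Reached multiple(s) of 6: 12 -> fragment 2 completed (2 total).
Step 4: advance 6 -> fork_pos = 12 + 6 = 18. Reached multiple(s) of 6: 18 -> fragment 3 completed (3 total).
Step 5: advance 1 -> fork_pos = 18 + 1 = 19. Next multiple of 6 is 24 (not reached); still 3 fragment(s).
Check: final fork_pos = 19; the multiples of 6 that are <= 19 are 6..18 -> 19 // 6 = 3 completed fragment(s).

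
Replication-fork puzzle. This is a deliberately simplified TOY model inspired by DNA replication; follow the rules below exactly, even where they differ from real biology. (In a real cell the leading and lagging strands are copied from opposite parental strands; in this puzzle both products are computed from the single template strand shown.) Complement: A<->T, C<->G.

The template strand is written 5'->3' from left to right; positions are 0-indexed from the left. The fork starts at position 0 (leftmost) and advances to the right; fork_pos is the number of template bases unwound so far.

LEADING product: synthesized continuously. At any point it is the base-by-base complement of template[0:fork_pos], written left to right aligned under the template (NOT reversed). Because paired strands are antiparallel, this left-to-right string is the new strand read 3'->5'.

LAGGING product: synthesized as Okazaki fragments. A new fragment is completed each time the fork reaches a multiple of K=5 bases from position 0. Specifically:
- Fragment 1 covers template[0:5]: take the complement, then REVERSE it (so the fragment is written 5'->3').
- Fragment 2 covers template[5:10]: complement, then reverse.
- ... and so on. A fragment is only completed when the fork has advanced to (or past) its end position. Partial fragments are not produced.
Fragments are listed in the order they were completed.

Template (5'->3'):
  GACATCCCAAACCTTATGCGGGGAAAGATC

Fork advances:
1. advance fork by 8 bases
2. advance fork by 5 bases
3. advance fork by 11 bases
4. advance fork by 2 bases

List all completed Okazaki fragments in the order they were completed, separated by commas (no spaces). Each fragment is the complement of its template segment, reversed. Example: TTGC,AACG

Step 1: advance 8 -> fork_pos = 0 + 8 = 8. Reached multiple(s) of 5: 5 -> fragment 1 completed (1 total).
Step 2: advance 5 -> fork_pos = 8 + 5 = 13. Reached multiple(s) of 5: 10 -> fragment 2 completed (2 total).
Step 3: advance 11 -> fork_pos = 13 + 11 = 24. Reached multiple(s) of 5: 15, 20 -> fragments 3-4 completed (4 total).
Step 4: advance 2 -> fork_pos = 24 + 2 = 26. Reached multiple(s) of 5: 25 -> fragment 5 completed (5 total).
Final fork_pos = 26, so 5 fragment(s) are complete. Build each: template segment -> complement -> reverse.
Fragment 1: template[0:5] = GACAT -> complement CTGTA -> reversed ATGTC
Fragment 2: template[5:10] = CCCAA -> complement GGGTT -> reversed TTGGG
Fragment 3: template[10:15] = ACCTT -> complement TGGAA -> reversed AAGGT
Fragment 4: template[15:20] = ATGCG -> complement TACGC -> reversed CGCAT
Fragment 5: template[20:25] = GGGAA -> complement CCCTT -> reversed TTCCC

Answer: ATGTC,TTGGG,AAGGT,CGCAT,TTCCC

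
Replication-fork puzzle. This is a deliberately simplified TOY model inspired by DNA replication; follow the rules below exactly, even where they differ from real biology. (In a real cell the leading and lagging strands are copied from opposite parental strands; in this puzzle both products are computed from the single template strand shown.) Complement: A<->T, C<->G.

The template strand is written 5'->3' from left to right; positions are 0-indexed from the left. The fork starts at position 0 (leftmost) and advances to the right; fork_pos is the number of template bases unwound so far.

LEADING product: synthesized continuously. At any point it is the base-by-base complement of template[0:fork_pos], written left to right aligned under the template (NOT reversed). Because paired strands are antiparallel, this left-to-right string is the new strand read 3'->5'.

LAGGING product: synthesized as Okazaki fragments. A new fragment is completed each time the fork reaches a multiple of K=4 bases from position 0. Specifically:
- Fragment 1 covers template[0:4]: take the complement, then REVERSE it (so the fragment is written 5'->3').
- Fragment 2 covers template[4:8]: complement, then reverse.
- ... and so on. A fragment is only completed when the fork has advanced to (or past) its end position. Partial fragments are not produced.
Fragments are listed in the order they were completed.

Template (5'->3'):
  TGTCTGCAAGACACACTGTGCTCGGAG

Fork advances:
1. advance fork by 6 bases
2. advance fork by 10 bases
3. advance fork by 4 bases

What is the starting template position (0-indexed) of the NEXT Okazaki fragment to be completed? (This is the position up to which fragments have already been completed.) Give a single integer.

Answer: 20

Derivation:
Step 1: advance 6 -> fork_pos = 0 + 6 = 6. Reached multiple(s) of 4: 4 -> fragment 1 completed (1 total).
Step 2: advance 10 -> fork_pos = 6 + 10 = 16. Reached multiple(s) of 4: 8, 12, 16 -> fragments 2-4 completed (4 total).
Step 3: advance 4 -> fork_pos = 16 + 4 = 20. Reached multiple(s) of 4: 20 -> fragment 5 completed (5 total).
5 fragment(s) completed, covering template[0:20] (5 x 4 = 20). The next fragment, fragment 6, covers template[20:24], so it starts at position 20.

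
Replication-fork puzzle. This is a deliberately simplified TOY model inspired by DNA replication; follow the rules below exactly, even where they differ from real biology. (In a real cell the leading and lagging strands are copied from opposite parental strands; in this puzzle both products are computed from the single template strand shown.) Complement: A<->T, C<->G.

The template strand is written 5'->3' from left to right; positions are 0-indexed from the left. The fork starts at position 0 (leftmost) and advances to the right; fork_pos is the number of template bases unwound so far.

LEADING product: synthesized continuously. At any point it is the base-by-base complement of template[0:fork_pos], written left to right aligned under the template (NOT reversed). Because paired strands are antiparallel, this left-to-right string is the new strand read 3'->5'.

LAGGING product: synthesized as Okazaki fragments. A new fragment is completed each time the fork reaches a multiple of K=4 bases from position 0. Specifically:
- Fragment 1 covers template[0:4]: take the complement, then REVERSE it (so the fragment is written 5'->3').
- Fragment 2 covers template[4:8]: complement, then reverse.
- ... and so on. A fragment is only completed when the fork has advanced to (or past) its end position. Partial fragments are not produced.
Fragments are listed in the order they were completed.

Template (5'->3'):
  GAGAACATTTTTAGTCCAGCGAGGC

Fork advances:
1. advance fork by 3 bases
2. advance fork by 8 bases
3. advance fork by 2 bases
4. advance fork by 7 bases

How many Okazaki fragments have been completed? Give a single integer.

Step 1: advance 3 -> fork_pos = 0 + 3 = 3. Next multiple of 4 is 4 (not reached); still 0 fragment(s).
Step 2: advance 8 -> fork_pos = 3 + 8 = 11. Reached multiple(s) of 4: 4, 8 -> fragments 1-2 completed (2 total).
Step 3: advance 2 -> fork_pos = 11 + 2 = 13. Reached multiple(s) of 4: 12 -> fragment 3 completed (3 total).
Step 4: advance 7 -> fork_pos = 13 + 7 = 20. Reached multiple(s) of 4: 16, 20 -> fragments 4-5 completed (5 total).
Check: final fork_pos = 20; the multiples of 4 that are <= 20 are 4..20 -> 20 // 4 = 5 completed fragment(s).

Answer: 5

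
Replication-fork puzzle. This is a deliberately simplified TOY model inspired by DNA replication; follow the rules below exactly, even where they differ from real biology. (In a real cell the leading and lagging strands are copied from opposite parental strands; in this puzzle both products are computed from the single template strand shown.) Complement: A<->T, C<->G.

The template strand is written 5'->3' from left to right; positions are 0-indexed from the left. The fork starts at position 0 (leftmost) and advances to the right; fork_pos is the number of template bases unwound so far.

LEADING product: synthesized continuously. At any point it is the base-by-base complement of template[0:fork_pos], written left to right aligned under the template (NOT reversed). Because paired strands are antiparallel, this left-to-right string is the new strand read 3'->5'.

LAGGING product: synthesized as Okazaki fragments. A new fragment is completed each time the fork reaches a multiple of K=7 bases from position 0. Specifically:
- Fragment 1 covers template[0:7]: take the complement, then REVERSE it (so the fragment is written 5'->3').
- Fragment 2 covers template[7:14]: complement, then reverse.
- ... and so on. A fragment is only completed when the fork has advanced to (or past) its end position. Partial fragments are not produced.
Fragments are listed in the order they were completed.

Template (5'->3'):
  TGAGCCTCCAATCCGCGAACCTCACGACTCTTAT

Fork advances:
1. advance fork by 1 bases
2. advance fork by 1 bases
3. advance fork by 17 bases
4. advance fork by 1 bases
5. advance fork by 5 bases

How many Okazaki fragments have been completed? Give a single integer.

Step 1: advance 1 -> fork_pos = 0 + 1 = 1. Next multiple of 7 is 7 (not reached); still 0 fragment(s).
Step 2: advance 1 -> fork_pos = 1 + 1 = 2. Next multiple of 7 is 7 (not reached); still 0 fragment(s).
Step 3: advance 17 -> fork_pos = 2 + 17 = 19. Reached multiple(s) of 7: 7, 14 -> fragments 1-2 completed (2 total).
Step 4: advance 1 -> fork_pos = 19 + 1 = 20. Next multiple of 7 is 21 (not reached); still 2 fragment(s).
Step 5: advance 5 -> fork_pos = 20 + 5 = 25. Reached multiple(s) of 7: 21 -> fragment 3 completed (3 total).
Check: final fork_pos = 25; the multiples of 7 that are <= 25 are 7..21 -> 25 // 7 = 3 completed fragment(s).

Answer: 3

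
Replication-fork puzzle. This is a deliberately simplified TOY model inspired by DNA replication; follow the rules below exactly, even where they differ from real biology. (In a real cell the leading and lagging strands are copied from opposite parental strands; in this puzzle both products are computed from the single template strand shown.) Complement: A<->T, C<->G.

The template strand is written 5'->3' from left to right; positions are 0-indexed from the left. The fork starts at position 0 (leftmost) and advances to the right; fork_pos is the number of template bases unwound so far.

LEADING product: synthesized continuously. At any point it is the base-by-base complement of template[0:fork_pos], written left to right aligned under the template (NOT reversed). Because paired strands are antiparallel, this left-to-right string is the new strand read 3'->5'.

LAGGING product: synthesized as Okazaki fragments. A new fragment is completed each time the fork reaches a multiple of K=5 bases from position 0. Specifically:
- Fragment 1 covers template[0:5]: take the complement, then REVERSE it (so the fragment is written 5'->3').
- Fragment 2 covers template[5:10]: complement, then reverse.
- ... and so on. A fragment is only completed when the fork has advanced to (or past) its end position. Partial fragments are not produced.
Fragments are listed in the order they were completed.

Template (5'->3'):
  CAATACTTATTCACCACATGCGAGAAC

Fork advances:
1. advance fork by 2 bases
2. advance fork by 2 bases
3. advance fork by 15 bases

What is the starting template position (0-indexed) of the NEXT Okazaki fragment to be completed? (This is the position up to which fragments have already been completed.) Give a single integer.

Answer: 15

Derivation:
Step 1: advance 2 -> fork_pos = 0 + 2 = 2. Next multiple of 5 is 5 (not reached); still 0 fragment(s).
Step 2: advance 2 -> fork_pos = 2 + 2 = 4. Next multiple of 5 is 5 (not reached); still 0 fragment(s).
Step 3: advance 15 -> fork_pos = 4 + 15 = 19. Reached multiple(s) of 5: 5, 10, 15 -> fragments 1-3 completed (3 total).
3 fragment(s) completed, covering template[0:15] (3 x 5 = 15). The next fragment, fragment 4, covers template[15:20], so it starts at position 15.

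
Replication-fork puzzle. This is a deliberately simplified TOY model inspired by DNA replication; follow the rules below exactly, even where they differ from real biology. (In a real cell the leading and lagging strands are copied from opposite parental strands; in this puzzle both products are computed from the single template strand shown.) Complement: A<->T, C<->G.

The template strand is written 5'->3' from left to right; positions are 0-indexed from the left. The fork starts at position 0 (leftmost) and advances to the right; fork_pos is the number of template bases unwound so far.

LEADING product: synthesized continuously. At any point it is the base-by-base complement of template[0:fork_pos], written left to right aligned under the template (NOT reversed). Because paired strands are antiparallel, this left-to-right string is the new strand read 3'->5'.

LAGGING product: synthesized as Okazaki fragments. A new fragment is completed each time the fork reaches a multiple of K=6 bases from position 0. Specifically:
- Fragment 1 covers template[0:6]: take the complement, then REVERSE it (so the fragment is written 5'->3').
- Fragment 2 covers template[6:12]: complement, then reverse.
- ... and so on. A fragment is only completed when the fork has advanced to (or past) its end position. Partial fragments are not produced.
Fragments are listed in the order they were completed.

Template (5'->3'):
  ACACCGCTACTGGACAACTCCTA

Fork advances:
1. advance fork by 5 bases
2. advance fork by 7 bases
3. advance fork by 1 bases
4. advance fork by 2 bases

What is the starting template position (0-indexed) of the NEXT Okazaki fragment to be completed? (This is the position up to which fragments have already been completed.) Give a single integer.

Answer: 12

Derivation:
Step 1: advance 5 -> fork_pos = 0 + 5 = 5. Next multiple of 6 is 6 (not reached); still 0 fragment(s).
Step 2: advance 7 -> fork_pos = 5 + 7 = 12. Reached multiple(s) of 6: 6, 12 -> fragments 1-2 completed (2 total).
Step 3: advance 1 -> fork_pos = 12 + 1 = 13. Next multiple of 6 is 18 (not reached); still 2 fragment(s).
Step 4: advance 2 -> fork_pos = 13 + 2 = 15. Next multiple of 6 is 18 (not reached); still 2 fragment(s).
2 fragment(s) completed, covering template[0:12] (2 x 6 = 12). The next fragment, fragment 3, covers template[12:18], so it starts at position 12.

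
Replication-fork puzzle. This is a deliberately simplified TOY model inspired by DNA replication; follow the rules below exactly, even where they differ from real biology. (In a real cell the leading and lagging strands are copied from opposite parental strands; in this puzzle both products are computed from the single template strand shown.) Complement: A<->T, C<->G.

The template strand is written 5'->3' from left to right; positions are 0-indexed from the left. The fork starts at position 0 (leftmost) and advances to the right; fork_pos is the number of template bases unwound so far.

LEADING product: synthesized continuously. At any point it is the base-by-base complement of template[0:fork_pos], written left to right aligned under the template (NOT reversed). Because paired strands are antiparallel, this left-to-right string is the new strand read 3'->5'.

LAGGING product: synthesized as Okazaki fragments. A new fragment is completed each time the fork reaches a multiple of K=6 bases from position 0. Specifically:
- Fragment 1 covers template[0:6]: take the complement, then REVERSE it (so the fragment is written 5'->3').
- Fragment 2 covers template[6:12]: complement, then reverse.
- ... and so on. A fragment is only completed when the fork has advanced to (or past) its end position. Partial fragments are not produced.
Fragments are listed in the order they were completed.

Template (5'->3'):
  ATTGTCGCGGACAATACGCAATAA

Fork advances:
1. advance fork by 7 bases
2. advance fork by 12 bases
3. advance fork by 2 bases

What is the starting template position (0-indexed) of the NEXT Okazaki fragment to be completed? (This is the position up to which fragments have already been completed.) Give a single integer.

Step 1: advance 7 -> fork_pos = 0 + 7 = 7. Reached multiple(s) of 6: 6 -> fragment 1 completed (1 total).
Step 2: advance 12 -> fork_pos = 7 + 12 = 19. Reached multiple(s) of 6: 12, 18 -> fragments 2-3 completed (3 total).
Step 3: advance 2 -> fork_pos = 19 + 2 = 21. Next multiple of 6 is 24 (not reached); still 3 fragment(s).
3 fragment(s) completed, covering template[0:18] (3 x 6 = 18). The next fragment, fragment 4, covers template[18:24], so it starts at position 18.

Answer: 18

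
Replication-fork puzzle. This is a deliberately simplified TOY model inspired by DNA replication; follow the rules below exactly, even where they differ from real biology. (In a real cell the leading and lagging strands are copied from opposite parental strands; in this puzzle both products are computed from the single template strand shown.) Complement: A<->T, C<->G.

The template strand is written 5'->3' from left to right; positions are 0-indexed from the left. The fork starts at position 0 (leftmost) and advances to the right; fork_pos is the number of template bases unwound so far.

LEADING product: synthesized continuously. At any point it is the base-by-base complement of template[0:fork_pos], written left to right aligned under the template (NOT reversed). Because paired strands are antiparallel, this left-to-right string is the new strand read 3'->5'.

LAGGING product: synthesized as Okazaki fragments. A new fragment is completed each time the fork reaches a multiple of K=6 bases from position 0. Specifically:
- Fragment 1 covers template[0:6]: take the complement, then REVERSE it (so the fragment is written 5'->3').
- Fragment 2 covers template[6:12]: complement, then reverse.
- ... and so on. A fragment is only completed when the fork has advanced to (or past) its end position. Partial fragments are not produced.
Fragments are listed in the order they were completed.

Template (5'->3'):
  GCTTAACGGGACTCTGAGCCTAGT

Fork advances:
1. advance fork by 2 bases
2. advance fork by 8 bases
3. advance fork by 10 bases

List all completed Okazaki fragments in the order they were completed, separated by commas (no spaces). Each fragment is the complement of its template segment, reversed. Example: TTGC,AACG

Answer: TTAAGC,GTCCCG,CTCAGA

Derivation:
Step 1: advance 2 -> fork_pos = 0 + 2 = 2. Next multiple of 6 is 6 (not reached); still 0 fragment(s).
Step 2: advance 8 -> fork_pos = 2 + 8 = 10. Reached multiple(s) of 6: 6 -> fragment 1 completed (1 total).
Step 3: advance 10 -> fork_pos = 10 + 10 = 20. Reached multiple(s) of 6: 12, 18 -> fragments 2-3 completed (3 total).
Final fork_pos = 20, so 3 fragment(s) are complete. Build each: template segment -> complement -> reverse.
Fragment 1: template[0:6] = GCTTAA -> complement CGAATT -> reversed TTAAGC
Fragment 2: template[6:12] = CGGGAC -> complement GCCCTG -> reversed GTCCCG
Fragment 3: template[12:18] = TCTGAG -> complement AGACTC -> reversed CTCAGA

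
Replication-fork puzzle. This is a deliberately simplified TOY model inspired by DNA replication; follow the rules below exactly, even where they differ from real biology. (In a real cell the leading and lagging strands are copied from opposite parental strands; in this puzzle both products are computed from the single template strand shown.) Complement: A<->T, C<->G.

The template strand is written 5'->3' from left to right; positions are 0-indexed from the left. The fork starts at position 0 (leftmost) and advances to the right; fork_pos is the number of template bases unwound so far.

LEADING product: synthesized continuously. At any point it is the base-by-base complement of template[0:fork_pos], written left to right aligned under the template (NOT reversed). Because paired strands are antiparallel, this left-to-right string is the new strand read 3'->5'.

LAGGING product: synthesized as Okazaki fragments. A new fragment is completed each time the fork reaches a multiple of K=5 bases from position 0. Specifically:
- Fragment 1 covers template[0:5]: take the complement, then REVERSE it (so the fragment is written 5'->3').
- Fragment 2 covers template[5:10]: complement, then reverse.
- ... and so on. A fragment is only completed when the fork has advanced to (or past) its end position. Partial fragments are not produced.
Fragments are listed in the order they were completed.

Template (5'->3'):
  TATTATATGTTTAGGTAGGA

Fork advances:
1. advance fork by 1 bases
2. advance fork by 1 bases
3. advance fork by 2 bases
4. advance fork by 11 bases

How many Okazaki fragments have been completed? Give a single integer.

Step 1: advance 1 -> fork_pos = 0 + 1 = 1. Next multiple of 5 is 5 (not reached); still 0 fragment(s).
Step 2: advance 1 -> fork_pos = 1 + 1 = 2. Next multiple of 5 is 5 (not reached); still 0 fragment(s).
Step 3: advance 2 -> fork_pos = 2 + 2 = 4. Next multiple of 5 is 5 (not reached); still 0 fragment(s).
Step 4: advance 11 -> fork_pos = 4 + 11 = 15. Reached multiple(s) of 5: 5, 10, 15 -> fragments 1-3 completed (3 total).
Check: final fork_pos = 15; the multiples of 5 that are <= 15 are 5..15 -> 15 // 5 = 3 completed fragment(s).

Answer: 3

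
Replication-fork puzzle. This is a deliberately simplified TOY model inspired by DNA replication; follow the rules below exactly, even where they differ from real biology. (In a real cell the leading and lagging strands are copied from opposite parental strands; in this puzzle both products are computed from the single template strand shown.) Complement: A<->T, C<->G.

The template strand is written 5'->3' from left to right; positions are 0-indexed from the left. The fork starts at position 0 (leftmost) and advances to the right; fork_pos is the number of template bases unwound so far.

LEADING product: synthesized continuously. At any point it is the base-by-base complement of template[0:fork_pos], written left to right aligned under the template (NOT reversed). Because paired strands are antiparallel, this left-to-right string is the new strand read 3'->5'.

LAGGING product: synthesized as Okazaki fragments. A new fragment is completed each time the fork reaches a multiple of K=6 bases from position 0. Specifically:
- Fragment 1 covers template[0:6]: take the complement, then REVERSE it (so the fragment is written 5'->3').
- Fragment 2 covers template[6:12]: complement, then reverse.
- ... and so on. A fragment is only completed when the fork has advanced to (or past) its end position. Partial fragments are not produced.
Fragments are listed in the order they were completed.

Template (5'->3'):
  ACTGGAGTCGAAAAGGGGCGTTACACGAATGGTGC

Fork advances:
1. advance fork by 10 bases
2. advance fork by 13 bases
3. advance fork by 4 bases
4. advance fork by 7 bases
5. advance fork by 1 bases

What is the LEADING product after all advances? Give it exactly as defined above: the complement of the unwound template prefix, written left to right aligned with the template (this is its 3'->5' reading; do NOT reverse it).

Answer: TGACCTCAGCTTTTCCCCGCAATGTGCTTACCACG

Derivation:
Step 1: advance 10 -> fork_pos = 0 + 10 = 10.
Step 2: advance 13 -> fork_pos = 10 + 13 = 23.
Step 3: advance 4 -> fork_pos = 23 + 4 = 27.
Step 4: advance 7 -> fork_pos = 27 + 7 = 34.
Step 5: advance 1 -> fork_pos = 34 + 1 = 35.
Unwound prefix: template[0:35] = ACTGGAGTCGAAAAGGGGCGTTACACGAATGGTGC
Complement it base by base (A<->T, C<->G), keeping left-to-right order:
  [0:5] ACTGG -> TGACC
  [5:10] AGTCG -> TCAGC
  [10:15] AAAAG -> TTTTC
  [15:20] GGGCG -> CCCGC
  [20:25] TTACA -> AATGT
  [25:30] CGAAT -> GCTTA
  [30:35] GGTGC -> CCACG
Concatenate: TGACCTCAGCTTTTCCCCGCAATGTGCTTACCACG (length 35; written aligned with the template, i.e. 3'->5').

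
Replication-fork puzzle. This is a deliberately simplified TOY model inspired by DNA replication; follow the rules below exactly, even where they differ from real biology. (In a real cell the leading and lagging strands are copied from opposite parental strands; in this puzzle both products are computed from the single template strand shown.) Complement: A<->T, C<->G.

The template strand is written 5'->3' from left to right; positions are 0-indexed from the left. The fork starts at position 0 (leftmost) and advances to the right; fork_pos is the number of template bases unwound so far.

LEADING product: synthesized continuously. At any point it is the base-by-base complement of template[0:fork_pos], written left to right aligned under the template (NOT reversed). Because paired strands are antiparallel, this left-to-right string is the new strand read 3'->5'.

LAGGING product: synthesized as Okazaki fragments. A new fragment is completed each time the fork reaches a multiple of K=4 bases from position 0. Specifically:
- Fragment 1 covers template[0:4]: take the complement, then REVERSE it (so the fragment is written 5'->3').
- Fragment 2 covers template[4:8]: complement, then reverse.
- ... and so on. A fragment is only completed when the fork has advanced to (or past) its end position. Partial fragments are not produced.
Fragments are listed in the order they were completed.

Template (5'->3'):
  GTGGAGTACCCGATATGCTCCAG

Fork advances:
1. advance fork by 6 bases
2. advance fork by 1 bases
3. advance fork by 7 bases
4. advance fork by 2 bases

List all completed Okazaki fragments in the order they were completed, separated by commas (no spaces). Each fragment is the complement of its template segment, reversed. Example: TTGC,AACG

Answer: CCAC,TACT,CGGG,ATAT

Derivation:
Step 1: advance 6 -> fork_pos = 0 + 6 = 6. Reached multiple(s) of 4: 4 -> fragment 1 completed (1 total).
Step 2: advance 1 -> fork_pos = 6 + 1 = 7. Next multiple of 4 is 8 (not reached); still 1 fragment(s).
Step 3: advance 7 -> fork_pos = 7 + 7 = 14. Reached multiple(s) of 4: 8, 12 -> fragments 2-3 completed (3 total).
Step 4: advance 2 -> fork_pos = 14 + 2 = 16. Reached multiple(s) of 4: 16 -> fragment 4 completed (4 total).
Final fork_pos = 16, so 4 fragment(s) are complete. Build each: template segment -> complement -> reverse.
Fragment 1: template[0:4] = GTGG -> complement CACC -> reversed CCAC
Fragment 2: template[4:8] = AGTA -> complement TCAT -> reversed TACT
Fragment 3: template[8:12] = CCCG -> complement GGGC -> reversed CGGG
Fragment 4: template[12:16] = ATAT -> complement TATA -> reversed ATAT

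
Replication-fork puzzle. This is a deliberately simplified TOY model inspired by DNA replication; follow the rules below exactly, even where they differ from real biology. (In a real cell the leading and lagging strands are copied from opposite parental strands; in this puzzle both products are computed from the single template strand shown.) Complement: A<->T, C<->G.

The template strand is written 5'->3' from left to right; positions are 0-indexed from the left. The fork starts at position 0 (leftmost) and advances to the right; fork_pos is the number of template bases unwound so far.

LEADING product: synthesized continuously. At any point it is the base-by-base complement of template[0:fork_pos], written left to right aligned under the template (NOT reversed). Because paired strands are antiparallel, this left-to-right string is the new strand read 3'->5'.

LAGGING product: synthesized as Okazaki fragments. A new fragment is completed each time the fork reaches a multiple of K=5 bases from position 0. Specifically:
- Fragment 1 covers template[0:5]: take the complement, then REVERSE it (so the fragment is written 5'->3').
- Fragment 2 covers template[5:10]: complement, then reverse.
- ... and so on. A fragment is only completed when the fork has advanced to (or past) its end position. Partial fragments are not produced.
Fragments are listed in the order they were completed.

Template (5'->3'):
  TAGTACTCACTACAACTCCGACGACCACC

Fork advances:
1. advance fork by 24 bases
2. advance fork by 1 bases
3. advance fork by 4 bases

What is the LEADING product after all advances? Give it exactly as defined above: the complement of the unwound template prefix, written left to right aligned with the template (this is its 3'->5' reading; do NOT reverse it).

Answer: ATCATGAGTGATGTTGAGGCTGCTGGTGG

Derivation:
Step 1: advance 24 -> fork_pos = 0 + 24 = 24.
Step 2: advance 1 -> fork_pos = 24 + 1 = 25.
Step 3: advance 4 -> fork_pos = 25 + 4 = 29.
Unwound prefix: template[0:29] = TAGTACTCACTACAACTCCGACGACCACC
Complement it base by base (A<->T, C<->G), keeping left-to-right order:
  [0:5] TAGTA -> ATCAT
  [5:10] CTCAC -> GAGTG
  [10:15] TACAA -> ATGTT
  [15:20] CTCCG -> GAGGC
  [20:25] ACGAC -> TGCTG
  [25:29] CACC -> GTGG
Concatenate: ATCATGAGTGATGTTGAGGCTGCTGGTGG (length 29; written aligned with the template, i.e. 3'->5').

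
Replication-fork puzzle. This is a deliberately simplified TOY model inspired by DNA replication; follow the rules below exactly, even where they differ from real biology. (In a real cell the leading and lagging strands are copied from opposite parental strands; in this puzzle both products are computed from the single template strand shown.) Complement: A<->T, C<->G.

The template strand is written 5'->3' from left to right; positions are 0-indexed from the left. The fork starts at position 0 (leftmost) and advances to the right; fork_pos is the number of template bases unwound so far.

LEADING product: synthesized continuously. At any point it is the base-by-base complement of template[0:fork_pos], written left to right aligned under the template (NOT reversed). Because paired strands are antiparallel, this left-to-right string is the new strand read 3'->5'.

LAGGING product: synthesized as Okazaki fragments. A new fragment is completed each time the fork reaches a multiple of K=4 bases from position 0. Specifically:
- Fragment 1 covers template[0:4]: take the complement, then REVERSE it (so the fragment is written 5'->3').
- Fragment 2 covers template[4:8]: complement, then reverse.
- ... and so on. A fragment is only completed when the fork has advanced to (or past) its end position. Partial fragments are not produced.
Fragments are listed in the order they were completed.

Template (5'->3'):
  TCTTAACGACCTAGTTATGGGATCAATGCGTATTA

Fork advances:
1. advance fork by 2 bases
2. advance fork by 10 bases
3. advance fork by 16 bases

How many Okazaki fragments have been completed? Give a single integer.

Answer: 7

Derivation:
Step 1: advance 2 -> fork_pos = 0 + 2 = 2. Next multiple of 4 is 4 (not reached); still 0 fragment(s).
Step 2: advance 10 -> fork_pos = 2 + 10 = 12. Reached multiple(s) of 4: 4, 8, 12 -> fragments 1-3 completed (3 total).
Step 3: advance 16 -> fork_pos = 12 + 16 = 28. Reached multiple(s) of 4: 16, 20, 24, 28 -> fragments 4-7 completed (7 total).
Check: final fork_pos = 28; the multiples of 4 that are <= 28 are 4..28 -> 28 // 4 = 7 completed fragment(s).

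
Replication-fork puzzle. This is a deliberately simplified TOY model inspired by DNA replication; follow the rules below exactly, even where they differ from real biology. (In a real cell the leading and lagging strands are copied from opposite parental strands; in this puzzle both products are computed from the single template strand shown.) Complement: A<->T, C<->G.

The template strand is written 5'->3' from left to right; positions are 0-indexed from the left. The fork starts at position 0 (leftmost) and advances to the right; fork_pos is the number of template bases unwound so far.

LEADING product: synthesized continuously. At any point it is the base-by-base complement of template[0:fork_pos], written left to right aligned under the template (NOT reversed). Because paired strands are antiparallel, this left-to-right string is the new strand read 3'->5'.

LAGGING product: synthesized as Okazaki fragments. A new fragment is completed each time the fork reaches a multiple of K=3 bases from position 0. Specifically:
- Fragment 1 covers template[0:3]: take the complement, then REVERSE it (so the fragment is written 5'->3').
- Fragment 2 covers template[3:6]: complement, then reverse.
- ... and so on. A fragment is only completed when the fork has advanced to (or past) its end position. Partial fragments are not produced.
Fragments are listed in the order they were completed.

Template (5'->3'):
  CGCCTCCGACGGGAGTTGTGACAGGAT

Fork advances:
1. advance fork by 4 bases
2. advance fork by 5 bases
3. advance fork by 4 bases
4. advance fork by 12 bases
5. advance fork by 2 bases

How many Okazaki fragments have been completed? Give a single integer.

Answer: 9

Derivation:
Step 1: advance 4 -> fork_pos = 0 + 4 = 4. Reached multiple(s) of 3: 3 -> fragment 1 completed (1 total).
Step 2: advance 5 -> fork_pos = 4 + 5 = 9. Reached multiple(s) of 3: 6, 9 -> fragments 2-3 completed (3 total).
Step 3: advance 4 -> fork_pos = 9 + 4 = 13. Reached multiple(s) of 3: 12 -> fragment 4 completed (4 total).
Step 4: advance 12 -> fork_pos = 13 + 12 = 25. Reached multiple(s) of 3: 15, 18, 21, 24 -> fragments 5-8 completed (8 total).
Step 5: advance 2 -> fork_pos = 25 + 2 = 27. Reached multiple(s) of 3: 27 -> fragment 9 completed (9 total).
Check: final fork_pos = 27; the multiples of 3 that are <= 27 are 3..27 -> 27 // 3 = 9 completed fragment(s).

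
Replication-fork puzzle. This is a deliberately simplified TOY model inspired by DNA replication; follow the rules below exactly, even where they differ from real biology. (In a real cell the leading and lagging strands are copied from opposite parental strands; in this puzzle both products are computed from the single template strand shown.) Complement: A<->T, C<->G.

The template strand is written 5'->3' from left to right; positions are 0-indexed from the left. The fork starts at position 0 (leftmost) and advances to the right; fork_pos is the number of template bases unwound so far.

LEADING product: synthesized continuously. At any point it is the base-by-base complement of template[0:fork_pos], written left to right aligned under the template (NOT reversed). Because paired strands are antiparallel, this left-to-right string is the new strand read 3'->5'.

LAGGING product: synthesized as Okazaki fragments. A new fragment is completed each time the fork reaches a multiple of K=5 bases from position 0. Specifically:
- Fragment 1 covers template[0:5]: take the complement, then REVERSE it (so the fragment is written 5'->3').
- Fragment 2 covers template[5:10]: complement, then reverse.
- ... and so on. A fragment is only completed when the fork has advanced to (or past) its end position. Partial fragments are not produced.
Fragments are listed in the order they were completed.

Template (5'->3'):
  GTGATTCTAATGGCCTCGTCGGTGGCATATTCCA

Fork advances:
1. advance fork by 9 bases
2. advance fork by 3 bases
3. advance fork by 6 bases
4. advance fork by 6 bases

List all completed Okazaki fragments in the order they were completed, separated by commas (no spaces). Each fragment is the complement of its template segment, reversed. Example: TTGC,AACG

Step 1: advance 9 -> fork_pos = 0 + 9 = 9. Reached multiple(s) of 5: 5 -> fragment 1 completed (1 total).
Step 2: advance 3 -> fork_pos = 9 + 3 = 12. Reached multiple(s) of 5: 10 -> fragment 2 completed (2 total).
Step 3: advance 6 -> fork_pos = 12 + 6 = 18. Reached multiple(s) of 5: 15 -> fragment 3 completed (3 total).
Step 4: advance 6 -> fork_pos = 18 + 6 = 24. Reached multiple(s) of 5: 20 -> fragment 4 completed (4 total).
Final fork_pos = 24, so 4 fragment(s) are complete. Build each: template segment -> complement -> reverse.
Fragment 1: template[0:5] = GTGAT -> complement CACTA -> reversed ATCAC
Fragment 2: template[5:10] = TCTAA -> complement AGATT -> reversed TTAGA
Fragment 3: template[10:15] = TGGCC -> complement ACCGG -> reversed GGCCA
Fragment 4: template[15:20] = TCGTC -> complement AGCAG -> reversed GACGA

Answer: ATCAC,TTAGA,GGCCA,GACGA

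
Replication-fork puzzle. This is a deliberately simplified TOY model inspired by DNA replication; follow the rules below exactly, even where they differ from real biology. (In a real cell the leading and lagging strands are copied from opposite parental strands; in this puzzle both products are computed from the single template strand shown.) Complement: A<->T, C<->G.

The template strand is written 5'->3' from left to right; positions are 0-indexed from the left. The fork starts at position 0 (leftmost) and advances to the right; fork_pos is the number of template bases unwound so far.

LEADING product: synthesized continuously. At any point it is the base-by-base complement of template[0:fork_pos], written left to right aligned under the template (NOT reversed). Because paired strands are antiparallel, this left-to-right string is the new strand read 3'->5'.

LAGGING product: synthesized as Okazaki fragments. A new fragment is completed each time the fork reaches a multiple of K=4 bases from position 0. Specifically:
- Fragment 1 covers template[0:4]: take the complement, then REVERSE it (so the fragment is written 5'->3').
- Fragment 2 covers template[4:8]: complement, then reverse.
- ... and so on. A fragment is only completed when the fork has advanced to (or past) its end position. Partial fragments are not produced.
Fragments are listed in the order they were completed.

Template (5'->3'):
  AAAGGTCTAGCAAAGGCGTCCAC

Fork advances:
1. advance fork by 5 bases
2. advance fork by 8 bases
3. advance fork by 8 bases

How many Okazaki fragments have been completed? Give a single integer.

Answer: 5

Derivation:
Step 1: advance 5 -> fork_pos = 0 + 5 = 5. Reached multiple(s) of 4: 4 -> fragment 1 completed (1 total).
Step 2: advance 8 -> fork_pos = 5 + 8 = 13. Reached multiple(s) of 4: 8, 12 -> fragments 2-3 completed (3 total).
Step 3: advance 8 -> fork_pos = 13 + 8 = 21. Reached multiple(s) of 4: 16, 20 -> fragments 4-5 completed (5 total).
Check: final fork_pos = 21; the multiples of 4 that are <= 21 are 4..20 -> 21 // 4 = 5 completed fragment(s).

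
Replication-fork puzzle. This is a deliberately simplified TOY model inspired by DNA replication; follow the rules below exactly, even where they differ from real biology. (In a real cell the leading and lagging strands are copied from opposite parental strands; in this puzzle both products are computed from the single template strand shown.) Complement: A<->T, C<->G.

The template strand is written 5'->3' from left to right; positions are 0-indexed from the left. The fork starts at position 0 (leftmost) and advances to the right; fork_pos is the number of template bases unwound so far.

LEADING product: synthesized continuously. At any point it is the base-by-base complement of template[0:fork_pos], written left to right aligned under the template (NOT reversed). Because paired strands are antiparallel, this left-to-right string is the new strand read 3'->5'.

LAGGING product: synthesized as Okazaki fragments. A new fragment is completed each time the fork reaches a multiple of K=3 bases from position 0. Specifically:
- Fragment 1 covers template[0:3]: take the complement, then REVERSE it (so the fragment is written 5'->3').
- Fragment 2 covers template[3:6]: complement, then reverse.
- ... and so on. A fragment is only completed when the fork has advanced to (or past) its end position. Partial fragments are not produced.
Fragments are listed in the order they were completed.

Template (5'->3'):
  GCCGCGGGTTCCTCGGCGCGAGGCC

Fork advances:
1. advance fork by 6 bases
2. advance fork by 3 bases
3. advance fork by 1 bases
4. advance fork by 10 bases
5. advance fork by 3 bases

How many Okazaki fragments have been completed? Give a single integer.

Answer: 7

Derivation:
Step 1: advance 6 -> fork_pos = 0 + 6 = 6. Reached multiple(s) of 3: 3, 6 -> fragments 1-2 completed (2 total).
Step 2: advance 3 -> fork_pos = 6 + 3 = 9. Reached multiple(s) of 3: 9 -> fragment 3 completed (3 total).
Step 3: advance 1 -> fork_pos = 9 + 1 = 10. Next multiple of 3 is 12 (not reached); still 3 fragment(s).
Step 4: advance 10 -> fork_pos = 10 + 10 = 20. Reached multiple(s) of 3: 12, 15, 18 -> fragments 4-6 completed (6 total).
Step 5: advance 3 -> fork_pos = 20 + 3 = 23. Reached multiple(s) of 3: 21 -> fragment 7 completed (7 total).
Check: final fork_pos = 23; the multiples of 3 that are <= 23 are 3..21 -> 23 // 3 = 7 completed fragment(s).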